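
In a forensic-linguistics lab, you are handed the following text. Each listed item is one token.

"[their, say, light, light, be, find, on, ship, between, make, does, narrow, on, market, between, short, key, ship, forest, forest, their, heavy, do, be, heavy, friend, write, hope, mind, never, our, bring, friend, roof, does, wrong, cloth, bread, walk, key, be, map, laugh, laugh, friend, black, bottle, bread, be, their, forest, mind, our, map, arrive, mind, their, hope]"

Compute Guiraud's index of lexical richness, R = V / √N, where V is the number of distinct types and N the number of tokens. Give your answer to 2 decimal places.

4.46

N = 58, V = 34.
√N = 7.615773
R = 34 / 7.615773 = 4.46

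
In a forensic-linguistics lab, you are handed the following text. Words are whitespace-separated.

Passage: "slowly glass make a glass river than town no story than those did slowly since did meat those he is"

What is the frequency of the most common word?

Frequencies: slowly:2, glass:2, than:2, those:2, did:2, make:1, a:1, river:1, town:1, no:1, story:1, since:1, meat:1, he:1, is:1
Most common: 'slowly' with frequency 2.

2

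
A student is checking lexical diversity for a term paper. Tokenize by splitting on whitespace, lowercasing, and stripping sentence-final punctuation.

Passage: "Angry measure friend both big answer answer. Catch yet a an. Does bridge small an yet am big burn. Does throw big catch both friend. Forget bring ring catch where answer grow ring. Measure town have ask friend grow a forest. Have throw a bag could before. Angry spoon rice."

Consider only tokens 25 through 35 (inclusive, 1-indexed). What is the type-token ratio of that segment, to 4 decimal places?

0.9091

Segment tokens 25–35: friend, forget, bring, ring, catch, where, answer, grow, ring, measure, town
Segment N = 11, segment V = 10.
TTR = 10 / 11 = 0.9091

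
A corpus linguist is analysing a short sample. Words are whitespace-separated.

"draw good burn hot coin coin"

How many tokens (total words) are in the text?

6

Tokens: draw, good, burn, hot, coin, coin
N = 6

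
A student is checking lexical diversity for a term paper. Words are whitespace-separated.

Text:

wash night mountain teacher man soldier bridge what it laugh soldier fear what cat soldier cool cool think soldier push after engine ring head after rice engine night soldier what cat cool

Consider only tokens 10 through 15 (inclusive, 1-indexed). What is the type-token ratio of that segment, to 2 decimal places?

0.83

Segment tokens 10–15: laugh, soldier, fear, what, cat, soldier
Segment N = 6, segment V = 5.
TTR = 5 / 6 = 0.83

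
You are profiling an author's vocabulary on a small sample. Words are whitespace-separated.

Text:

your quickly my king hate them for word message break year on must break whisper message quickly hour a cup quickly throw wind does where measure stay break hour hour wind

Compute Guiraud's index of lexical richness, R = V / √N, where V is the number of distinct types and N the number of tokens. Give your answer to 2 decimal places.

4.13

N = 31, V = 23.
√N = 5.567764
R = 23 / 5.567764 = 4.13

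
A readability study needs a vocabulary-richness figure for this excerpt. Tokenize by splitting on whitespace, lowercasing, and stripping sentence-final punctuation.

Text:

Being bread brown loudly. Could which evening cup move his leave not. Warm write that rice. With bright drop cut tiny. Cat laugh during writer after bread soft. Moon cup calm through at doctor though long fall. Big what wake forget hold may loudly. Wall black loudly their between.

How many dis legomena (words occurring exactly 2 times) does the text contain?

2

Frequencies: loudly:3, bread:2, cup:2, being:1, brown:1, could:1, which:1, evening:1, move:1, his:1, leave:1, not:1, warm:1, write:1, that:1, rice:1, with:1, bright:1, drop:1, cut:1, … (25 more, each freq 1)
Words with frequency 2: bread, cup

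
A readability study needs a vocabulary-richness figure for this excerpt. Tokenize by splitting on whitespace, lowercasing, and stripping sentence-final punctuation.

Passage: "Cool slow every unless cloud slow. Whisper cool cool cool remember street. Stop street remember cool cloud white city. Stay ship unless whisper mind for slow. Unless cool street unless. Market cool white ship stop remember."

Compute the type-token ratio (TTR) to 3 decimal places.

N = 36 tokens, V = 16 types.
TTR = V / N = 16 / 36 = 0.444

0.444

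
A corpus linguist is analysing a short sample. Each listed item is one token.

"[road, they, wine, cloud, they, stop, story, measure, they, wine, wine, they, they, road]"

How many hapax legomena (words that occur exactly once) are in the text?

Frequencies: they:5, wine:3, road:2, cloud:1, stop:1, story:1, measure:1
Hapax (freq=1): cloud, measure, stop, story

4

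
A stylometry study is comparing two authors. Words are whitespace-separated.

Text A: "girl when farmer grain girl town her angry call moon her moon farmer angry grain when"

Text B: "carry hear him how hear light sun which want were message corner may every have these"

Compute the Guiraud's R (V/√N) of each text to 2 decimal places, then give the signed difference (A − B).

-1.50

A: V=9, N=16, R=2.25
B: V=15, N=16, R=3.75
Difference = 2.25 − 3.75 = -1.50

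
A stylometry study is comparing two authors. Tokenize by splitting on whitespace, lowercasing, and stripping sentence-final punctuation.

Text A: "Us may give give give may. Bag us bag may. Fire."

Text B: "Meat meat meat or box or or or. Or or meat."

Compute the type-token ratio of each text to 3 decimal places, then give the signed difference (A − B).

0.182

TTR(A) = 5/11 = 0.455
TTR(B) = 3/11 = 0.273
Difference = 0.455 − 0.273 = 0.182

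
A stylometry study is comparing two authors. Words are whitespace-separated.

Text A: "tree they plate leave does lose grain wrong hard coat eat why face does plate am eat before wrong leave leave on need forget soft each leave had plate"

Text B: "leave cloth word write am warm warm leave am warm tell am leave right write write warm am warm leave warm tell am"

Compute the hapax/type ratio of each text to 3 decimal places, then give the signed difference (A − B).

A: hapax=16, V=21, ratio=0.762
B: hapax=3, V=8, ratio=0.375
Difference = 0.762 − 0.375 = 0.387

0.387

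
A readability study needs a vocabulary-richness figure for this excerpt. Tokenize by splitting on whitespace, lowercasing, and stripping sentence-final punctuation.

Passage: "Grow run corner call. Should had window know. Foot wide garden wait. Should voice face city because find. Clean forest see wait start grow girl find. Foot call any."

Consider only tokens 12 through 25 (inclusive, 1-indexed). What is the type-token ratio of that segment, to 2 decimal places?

Segment tokens 12–25: wait, should, voice, face, city, because, find, clean, forest, see, wait, start, grow, girl
Segment N = 14, segment V = 13.
TTR = 13 / 14 = 0.93

0.93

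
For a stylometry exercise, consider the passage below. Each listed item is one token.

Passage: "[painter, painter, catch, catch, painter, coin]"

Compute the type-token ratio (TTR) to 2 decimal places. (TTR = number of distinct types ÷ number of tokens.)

0.50

N = 6 tokens, V = 3 types.
TTR = V / N = 3 / 6 = 0.50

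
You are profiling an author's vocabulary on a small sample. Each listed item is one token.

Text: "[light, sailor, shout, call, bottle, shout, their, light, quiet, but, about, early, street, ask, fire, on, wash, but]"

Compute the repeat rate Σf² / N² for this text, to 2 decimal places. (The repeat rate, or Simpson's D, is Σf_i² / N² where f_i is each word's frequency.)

Frequencies: light:2, shout:2, but:2, sailor:1, call:1, bottle:1, their:1, quiet:1, about:1, early:1, street:1, ask:1, fire:1, on:1, wash:1
Σf² = 24; N² = 324
Repeat rate = 24 / 324 = 0.07

0.07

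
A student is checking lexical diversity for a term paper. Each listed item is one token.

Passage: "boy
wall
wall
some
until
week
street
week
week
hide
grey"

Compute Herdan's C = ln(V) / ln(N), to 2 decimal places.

0.87

N = 11, V = 8.
ln(V) = 2.079442, ln(N) = 2.397895
C = 2.079442 / 2.397895 = 0.87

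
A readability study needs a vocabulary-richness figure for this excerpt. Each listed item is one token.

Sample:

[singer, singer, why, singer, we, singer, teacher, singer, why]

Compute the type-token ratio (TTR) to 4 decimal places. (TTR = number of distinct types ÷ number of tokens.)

0.4444

N = 9 tokens, V = 4 types.
TTR = V / N = 4 / 9 = 0.4444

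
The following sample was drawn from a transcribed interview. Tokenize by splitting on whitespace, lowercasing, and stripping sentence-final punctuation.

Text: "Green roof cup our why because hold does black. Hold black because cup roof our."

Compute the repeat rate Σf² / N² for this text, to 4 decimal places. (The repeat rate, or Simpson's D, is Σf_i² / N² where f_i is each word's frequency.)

Frequencies: roof:2, cup:2, our:2, because:2, hold:2, black:2, green:1, why:1, does:1
Σf² = 27; N² = 225
Repeat rate = 27 / 225 = 0.1200

0.1200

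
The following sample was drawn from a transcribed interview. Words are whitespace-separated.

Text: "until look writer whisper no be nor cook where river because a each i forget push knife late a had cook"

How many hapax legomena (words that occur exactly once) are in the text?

17

Frequencies: cook:2, a:2, until:1, look:1, writer:1, whisper:1, no:1, be:1, nor:1, where:1, river:1, because:1, each:1, i:1, forget:1, push:1, knife:1, late:1, had:1
Hapax (freq=1): be, because, each, forget, had, i, knife, late, look, no, nor, push, river, until, where, whisper, writer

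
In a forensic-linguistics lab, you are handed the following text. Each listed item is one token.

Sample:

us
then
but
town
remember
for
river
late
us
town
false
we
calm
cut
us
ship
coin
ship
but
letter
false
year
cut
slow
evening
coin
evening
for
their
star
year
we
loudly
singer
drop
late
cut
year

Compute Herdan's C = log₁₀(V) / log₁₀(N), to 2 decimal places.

0.86

N = 38, V = 23.
log₁₀(V) = 1.361728, log₁₀(N) = 1.579784
C = 1.361728 / 1.579784 = 0.86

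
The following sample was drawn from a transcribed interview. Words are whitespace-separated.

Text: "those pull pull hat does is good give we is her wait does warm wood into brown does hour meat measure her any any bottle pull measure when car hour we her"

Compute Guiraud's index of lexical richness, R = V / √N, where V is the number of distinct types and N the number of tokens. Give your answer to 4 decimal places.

N = 32, V = 21.
√N = 5.656854
R = 21 / 5.656854 = 3.7123

3.7123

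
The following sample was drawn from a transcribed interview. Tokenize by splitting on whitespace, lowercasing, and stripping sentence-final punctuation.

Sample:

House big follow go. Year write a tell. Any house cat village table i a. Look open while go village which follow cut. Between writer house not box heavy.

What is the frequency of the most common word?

Frequencies: house:3, follow:2, go:2, a:2, village:2, big:1, year:1, write:1, tell:1, any:1, cat:1, table:1, i:1, look:1, open:1, while:1, which:1, cut:1, between:1, writer:1, … (3 more, each freq 1)
Most common: 'house' with frequency 3.

3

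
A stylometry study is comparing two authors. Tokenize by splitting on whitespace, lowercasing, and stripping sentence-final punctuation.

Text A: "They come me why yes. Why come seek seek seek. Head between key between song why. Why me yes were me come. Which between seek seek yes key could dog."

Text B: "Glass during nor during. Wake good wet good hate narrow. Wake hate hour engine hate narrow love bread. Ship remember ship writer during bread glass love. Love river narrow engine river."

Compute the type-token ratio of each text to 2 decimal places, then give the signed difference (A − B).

-0.05

TTR(A) = 14/30 = 0.47
TTR(B) = 16/31 = 0.52
Difference = 0.47 − 0.52 = -0.05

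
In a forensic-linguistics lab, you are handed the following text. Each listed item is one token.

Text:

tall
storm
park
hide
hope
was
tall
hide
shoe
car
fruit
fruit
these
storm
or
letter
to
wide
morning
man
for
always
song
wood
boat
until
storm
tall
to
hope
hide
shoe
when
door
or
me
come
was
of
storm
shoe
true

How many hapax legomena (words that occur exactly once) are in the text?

19

Frequencies: storm:4, tall:3, hide:3, shoe:3, hope:2, was:2, fruit:2, or:2, to:2, park:1, car:1, these:1, letter:1, wide:1, morning:1, man:1, for:1, always:1, song:1, wood:1, … (8 more, each freq 1)
Hapax (freq=1): always, boat, car, come, door, for, letter, man, me, morning, of, park, song, these, true, until, when, wide, wood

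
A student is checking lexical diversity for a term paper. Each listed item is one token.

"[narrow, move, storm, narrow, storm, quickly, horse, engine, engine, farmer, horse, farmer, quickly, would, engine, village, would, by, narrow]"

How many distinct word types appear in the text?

10

Distinct types: {by, engine, farmer, horse, move, narrow, quickly, storm, village, would}
V = 10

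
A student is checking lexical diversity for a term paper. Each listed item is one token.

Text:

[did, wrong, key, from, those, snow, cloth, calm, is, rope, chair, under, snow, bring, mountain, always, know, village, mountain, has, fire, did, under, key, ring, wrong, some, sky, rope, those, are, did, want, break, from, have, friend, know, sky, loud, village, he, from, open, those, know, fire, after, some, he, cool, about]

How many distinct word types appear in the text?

Distinct types: {about, after, always, are, break, bring, calm, chair, cloth, cool, did, fire, friend, from, has, have, he, is, key, know, loud, mountain, open, ring, rope, sky, snow, some, those, under, village, want, wrong}
V = 33

33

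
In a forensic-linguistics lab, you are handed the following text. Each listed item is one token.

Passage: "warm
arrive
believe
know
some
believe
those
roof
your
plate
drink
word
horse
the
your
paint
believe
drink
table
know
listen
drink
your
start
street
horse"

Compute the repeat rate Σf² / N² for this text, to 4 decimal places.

Frequencies: believe:3, your:3, drink:3, know:2, horse:2, warm:1, arrive:1, some:1, those:1, roof:1, plate:1, word:1, the:1, paint:1, table:1, listen:1, start:1, street:1
Σf² = 48; N² = 676
Repeat rate = 48 / 676 = 0.0710

0.0710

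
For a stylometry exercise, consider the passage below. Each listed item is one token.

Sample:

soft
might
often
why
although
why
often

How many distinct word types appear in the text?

5

Distinct types: {although, might, often, soft, why}
V = 5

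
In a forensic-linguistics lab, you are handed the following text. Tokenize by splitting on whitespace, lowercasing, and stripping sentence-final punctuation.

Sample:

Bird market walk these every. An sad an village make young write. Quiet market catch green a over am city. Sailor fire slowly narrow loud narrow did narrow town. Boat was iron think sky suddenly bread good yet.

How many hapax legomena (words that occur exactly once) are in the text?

Frequencies: narrow:3, market:2, an:2, bird:1, walk:1, these:1, every:1, sad:1, village:1, make:1, young:1, write:1, quiet:1, catch:1, green:1, a:1, over:1, am:1, city:1, sailor:1, … (14 more, each freq 1)
Hapax (freq=1): a, am, bird, boat, bread, catch, city, did, every, fire, good, green, iron, loud, make, over, quiet, sad, sailor, sky, slowly, suddenly, these, think, town, village, walk, was, write, yet, young

31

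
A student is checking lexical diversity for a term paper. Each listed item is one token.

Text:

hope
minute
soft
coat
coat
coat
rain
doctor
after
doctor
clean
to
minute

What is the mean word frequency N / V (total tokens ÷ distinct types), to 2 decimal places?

1.44

N = 13 tokens, V = 9 types.
Mean frequency = N / V = 13 / 9 = 1.44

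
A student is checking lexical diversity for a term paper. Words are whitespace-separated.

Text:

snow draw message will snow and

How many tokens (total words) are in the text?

6

Tokens: snow, draw, message, will, snow, and
N = 6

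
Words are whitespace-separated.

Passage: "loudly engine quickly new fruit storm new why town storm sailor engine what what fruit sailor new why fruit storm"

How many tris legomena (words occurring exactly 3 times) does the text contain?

Frequencies: new:3, fruit:3, storm:3, engine:2, why:2, sailor:2, what:2, loudly:1, quickly:1, town:1
Words with frequency 3: fruit, new, storm

3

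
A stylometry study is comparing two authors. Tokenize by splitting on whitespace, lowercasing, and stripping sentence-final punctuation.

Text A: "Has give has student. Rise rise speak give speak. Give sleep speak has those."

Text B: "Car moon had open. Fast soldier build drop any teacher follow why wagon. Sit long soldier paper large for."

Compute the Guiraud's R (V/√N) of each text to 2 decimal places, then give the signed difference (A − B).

-2.26

A: V=7, N=14, R=1.87
B: V=18, N=19, R=4.13
Difference = 1.87 − 4.13 = -2.26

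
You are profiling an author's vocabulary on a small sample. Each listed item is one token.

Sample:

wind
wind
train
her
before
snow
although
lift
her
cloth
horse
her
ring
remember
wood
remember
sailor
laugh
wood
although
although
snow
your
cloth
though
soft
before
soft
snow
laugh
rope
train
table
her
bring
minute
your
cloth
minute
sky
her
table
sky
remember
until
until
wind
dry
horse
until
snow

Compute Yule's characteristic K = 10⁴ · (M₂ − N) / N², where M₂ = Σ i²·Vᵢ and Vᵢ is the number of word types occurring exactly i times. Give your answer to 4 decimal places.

315.2634

Frequencies: her:5, snow:4, wind:3, although:3, cloth:3, remember:3, until:3, train:2, before:2, horse:2, wood:2, laugh:2, your:2, soft:2, table:2, minute:2, sky:2, lift:1, ring:1, sailor:1, … (4 more, each freq 1)
N = 51. Frequency spectrum: V_1=7, V_2=10, V_3=5, V_4=1, V_5=1
M₂ = 1²·7 + 2²·10 + 3²·5 + 4²·1 + 5²·1 = 133
K = 10000 × (133 − 51) / 51² = 315.2634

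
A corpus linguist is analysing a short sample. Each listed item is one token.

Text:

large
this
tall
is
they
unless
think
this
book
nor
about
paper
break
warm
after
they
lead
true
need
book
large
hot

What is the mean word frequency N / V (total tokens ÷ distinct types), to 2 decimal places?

N = 22 tokens, V = 18 types.
Mean frequency = N / V = 22 / 18 = 1.22

1.22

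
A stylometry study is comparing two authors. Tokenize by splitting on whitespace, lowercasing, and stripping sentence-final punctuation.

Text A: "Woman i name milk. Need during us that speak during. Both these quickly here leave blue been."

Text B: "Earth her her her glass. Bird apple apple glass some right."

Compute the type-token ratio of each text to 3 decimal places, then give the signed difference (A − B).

TTR(A) = 16/17 = 0.941
TTR(B) = 7/11 = 0.636
Difference = 0.941 − 0.636 = 0.305

0.305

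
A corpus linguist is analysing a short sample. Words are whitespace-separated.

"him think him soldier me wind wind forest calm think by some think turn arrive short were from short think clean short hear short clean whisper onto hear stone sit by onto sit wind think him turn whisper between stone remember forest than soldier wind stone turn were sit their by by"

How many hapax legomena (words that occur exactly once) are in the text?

9

Frequencies: think:5, wind:4, by:4, short:4, him:3, turn:3, stone:3, sit:3, soldier:2, forest:2, were:2, clean:2, hear:2, whisper:2, onto:2, me:1, calm:1, some:1, arrive:1, from:1, … (4 more, each freq 1)
Hapax (freq=1): arrive, between, calm, from, me, remember, some, than, their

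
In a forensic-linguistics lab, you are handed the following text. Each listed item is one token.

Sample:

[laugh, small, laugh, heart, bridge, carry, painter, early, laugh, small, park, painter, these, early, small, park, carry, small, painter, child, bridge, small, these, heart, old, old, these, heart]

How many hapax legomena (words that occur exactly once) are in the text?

1

Frequencies: small:5, laugh:3, heart:3, painter:3, these:3, bridge:2, carry:2, early:2, park:2, old:2, child:1
Hapax (freq=1): child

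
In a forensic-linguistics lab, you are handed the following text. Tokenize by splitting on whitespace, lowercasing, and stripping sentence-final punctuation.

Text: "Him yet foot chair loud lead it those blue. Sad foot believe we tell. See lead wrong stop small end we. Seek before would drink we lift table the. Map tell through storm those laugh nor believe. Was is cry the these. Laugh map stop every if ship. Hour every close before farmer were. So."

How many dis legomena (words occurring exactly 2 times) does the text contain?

11

Frequencies: we:3, foot:2, lead:2, those:2, believe:2, tell:2, stop:2, before:2, the:2, map:2, laugh:2, every:2, him:1, yet:1, chair:1, loud:1, it:1, blue:1, sad:1, see:1, … (22 more, each freq 1)
Words with frequency 2: before, believe, every, foot, laugh, lead, map, stop, tell, the, those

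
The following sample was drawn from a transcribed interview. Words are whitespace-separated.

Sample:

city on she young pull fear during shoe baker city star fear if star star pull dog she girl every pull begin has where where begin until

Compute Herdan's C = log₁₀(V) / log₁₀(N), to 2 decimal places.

0.88

N = 27, V = 18.
log₁₀(V) = 1.255273, log₁₀(N) = 1.431364
C = 1.255273 / 1.431364 = 0.88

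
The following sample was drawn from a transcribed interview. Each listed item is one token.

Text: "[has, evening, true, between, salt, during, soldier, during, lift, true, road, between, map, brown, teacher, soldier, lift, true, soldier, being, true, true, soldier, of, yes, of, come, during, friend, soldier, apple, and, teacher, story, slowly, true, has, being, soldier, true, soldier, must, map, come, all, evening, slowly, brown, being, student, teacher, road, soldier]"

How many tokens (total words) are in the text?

53

Tokens: has, evening, true, between, salt, during, soldier, during, lift, true, road, between, map, brown, teacher, soldier, lift, true, soldier, being, true, true, soldier, of, yes, of, come, during, friend, soldier, apple, and, teacher, story, slowly, true, has, being, soldier, true, soldier, must, map, come, all, evening, slowly, brown, being, student, teacher, road, soldier
N = 53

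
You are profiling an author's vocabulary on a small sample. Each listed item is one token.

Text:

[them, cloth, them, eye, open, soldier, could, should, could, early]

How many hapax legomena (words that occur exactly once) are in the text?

6

Frequencies: them:2, could:2, cloth:1, eye:1, open:1, soldier:1, should:1, early:1
Hapax (freq=1): cloth, early, eye, open, should, soldier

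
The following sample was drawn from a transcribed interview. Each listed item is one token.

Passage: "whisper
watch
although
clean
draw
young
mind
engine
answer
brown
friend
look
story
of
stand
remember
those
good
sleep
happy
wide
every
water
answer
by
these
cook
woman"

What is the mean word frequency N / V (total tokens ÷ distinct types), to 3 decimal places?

N = 28 tokens, V = 27 types.
Mean frequency = N / V = 28 / 27 = 1.037

1.037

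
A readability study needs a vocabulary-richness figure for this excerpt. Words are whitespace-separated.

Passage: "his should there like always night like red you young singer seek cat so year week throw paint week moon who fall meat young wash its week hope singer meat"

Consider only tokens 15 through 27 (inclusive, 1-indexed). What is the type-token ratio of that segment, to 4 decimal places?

0.8462

Segment tokens 15–27: year, week, throw, paint, week, moon, who, fall, meat, young, wash, its, week
Segment N = 13, segment V = 11.
TTR = 11 / 13 = 0.8462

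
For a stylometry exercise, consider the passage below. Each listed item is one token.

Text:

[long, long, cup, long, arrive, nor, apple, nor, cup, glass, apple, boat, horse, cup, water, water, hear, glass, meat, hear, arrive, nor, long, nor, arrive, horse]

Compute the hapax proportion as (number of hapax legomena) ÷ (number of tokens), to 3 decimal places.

Frequencies: long:4, nor:4, cup:3, arrive:3, apple:2, glass:2, horse:2, water:2, hear:2, boat:1, meat:1
Hapax count = 2; token count = 26.
Ratio = 2 / 26 = 0.077

0.077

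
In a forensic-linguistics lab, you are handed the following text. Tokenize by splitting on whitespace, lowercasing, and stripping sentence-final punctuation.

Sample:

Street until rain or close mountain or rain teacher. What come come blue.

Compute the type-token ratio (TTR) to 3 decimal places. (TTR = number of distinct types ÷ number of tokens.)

N = 13 tokens, V = 10 types.
TTR = V / N = 10 / 13 = 0.769

0.769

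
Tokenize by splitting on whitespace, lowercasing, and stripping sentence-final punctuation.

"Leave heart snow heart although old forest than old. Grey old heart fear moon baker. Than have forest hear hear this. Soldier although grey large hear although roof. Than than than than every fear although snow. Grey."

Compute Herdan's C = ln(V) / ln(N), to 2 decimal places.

0.80

N = 37, V = 18.
ln(V) = 2.890372, ln(N) = 3.610918
C = 2.890372 / 3.610918 = 0.80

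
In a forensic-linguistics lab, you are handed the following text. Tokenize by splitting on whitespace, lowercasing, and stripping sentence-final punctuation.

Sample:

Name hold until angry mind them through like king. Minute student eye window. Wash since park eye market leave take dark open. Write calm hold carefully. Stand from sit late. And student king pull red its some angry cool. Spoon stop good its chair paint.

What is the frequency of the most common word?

2

Frequencies: hold:2, angry:2, king:2, student:2, eye:2, its:2, name:1, until:1, mind:1, them:1, through:1, like:1, minute:1, window:1, wash:1, since:1, park:1, market:1, leave:1, take:1, … (19 more, each freq 1)
Most common: 'hold' with frequency 2.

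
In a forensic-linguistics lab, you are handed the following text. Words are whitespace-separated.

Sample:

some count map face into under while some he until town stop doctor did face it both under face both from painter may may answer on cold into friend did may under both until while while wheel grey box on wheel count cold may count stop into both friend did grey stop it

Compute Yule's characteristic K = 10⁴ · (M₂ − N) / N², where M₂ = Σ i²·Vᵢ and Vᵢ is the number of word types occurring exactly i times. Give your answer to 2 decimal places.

Frequencies: both:4, may:4, count:3, face:3, into:3, under:3, while:3, stop:3, did:3, some:2, until:2, it:2, on:2, cold:2, friend:2, wheel:2, grey:2, map:1, he:1, town:1, … (5 more, each freq 1)
N = 53. Frequency spectrum: V_1=8, V_2=8, V_3=7, V_4=2
M₂ = 1²·8 + 2²·8 + 3²·7 + 4²·2 = 135
K = 10000 × (135 − 53) / 53² = 291.92

291.92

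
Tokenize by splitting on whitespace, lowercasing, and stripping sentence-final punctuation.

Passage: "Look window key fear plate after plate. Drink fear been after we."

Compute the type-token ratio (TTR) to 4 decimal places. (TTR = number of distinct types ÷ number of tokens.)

N = 12 tokens, V = 9 types.
TTR = V / N = 9 / 12 = 0.7500

0.7500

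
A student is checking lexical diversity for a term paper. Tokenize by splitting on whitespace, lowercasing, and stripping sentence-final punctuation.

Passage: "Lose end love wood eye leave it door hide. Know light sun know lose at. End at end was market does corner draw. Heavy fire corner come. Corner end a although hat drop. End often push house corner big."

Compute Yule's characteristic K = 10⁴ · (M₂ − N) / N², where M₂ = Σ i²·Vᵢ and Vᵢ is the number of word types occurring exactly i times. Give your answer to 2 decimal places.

Frequencies: end:5, corner:4, lose:2, know:2, at:2, love:1, wood:1, eye:1, leave:1, it:1, door:1, hide:1, light:1, sun:1, was:1, market:1, does:1, draw:1, heavy:1, fire:1, … (9 more, each freq 1)
N = 39. Frequency spectrum: V_1=24, V_2=3, V_4=1, V_5=1
M₂ = 1²·24 + 2²·3 + 4²·1 + 5²·1 = 77
K = 10000 × (77 − 39) / 39² = 249.84

249.84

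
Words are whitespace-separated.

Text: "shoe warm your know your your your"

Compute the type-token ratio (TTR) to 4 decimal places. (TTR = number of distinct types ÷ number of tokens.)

0.5714

N = 7 tokens, V = 4 types.
TTR = V / N = 4 / 7 = 0.5714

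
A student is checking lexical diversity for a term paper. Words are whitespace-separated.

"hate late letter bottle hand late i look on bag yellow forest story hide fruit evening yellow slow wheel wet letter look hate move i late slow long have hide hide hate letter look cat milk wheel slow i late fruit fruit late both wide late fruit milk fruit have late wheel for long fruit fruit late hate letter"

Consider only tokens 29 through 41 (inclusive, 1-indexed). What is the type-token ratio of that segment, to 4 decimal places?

0.9231

Segment tokens 29–41: have, hide, hide, hate, letter, look, cat, milk, wheel, slow, i, late, fruit
Segment N = 13, segment V = 12.
TTR = 12 / 13 = 0.9231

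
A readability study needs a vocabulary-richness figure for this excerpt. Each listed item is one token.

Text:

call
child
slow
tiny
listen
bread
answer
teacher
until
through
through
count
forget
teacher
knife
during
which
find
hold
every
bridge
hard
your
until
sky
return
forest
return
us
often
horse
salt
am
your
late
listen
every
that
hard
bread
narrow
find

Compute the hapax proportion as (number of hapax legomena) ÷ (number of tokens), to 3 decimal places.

Frequencies: listen:2, bread:2, teacher:2, until:2, through:2, find:2, every:2, hard:2, your:2, return:2, call:1, child:1, slow:1, tiny:1, answer:1, count:1, forget:1, knife:1, during:1, which:1, … (12 more, each freq 1)
Hapax count = 22; token count = 42.
Ratio = 22 / 42 = 0.524

0.524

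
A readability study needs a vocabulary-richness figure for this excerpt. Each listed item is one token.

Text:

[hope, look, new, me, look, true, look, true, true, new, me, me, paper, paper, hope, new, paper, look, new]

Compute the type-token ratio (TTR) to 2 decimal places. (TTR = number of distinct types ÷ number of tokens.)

0.32

N = 19 tokens, V = 6 types.
TTR = V / N = 6 / 19 = 0.32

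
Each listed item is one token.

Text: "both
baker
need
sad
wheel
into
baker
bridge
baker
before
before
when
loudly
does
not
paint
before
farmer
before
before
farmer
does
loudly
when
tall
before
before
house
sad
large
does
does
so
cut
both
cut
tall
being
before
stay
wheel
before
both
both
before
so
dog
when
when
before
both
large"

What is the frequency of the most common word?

11

Frequencies: before:11, both:5, when:4, does:4, baker:3, sad:2, wheel:2, loudly:2, farmer:2, tall:2, large:2, so:2, cut:2, need:1, into:1, bridge:1, not:1, paint:1, house:1, being:1, … (2 more, each freq 1)
Most common: 'before' with frequency 11.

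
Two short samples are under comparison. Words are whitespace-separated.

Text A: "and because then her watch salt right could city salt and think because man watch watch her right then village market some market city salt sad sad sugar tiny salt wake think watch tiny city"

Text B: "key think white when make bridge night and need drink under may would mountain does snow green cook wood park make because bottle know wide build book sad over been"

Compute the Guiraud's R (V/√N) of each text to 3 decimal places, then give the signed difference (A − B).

-2.252

A: V=18, N=35, R=3.043
B: V=29, N=30, R=5.295
Difference = 3.043 − 5.295 = -2.252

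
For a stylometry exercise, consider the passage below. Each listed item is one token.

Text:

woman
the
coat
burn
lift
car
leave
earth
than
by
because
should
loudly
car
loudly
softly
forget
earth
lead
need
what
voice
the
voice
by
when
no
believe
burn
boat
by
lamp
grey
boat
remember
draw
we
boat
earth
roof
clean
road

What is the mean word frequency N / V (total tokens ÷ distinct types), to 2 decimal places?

N = 42 tokens, V = 31 types.
Mean frequency = N / V = 42 / 31 = 1.35

1.35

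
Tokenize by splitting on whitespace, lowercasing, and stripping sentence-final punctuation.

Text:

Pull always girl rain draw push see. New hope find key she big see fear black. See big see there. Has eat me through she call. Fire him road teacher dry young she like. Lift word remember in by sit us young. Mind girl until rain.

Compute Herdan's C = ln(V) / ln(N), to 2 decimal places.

N = 46, V = 37.
ln(V) = 3.610918, ln(N) = 3.828641
C = 3.610918 / 3.828641 = 0.94

0.94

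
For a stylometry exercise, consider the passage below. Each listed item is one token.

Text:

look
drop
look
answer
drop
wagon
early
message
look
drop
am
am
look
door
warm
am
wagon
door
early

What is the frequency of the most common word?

Frequencies: look:4, drop:3, am:3, wagon:2, early:2, door:2, answer:1, message:1, warm:1
Most common: 'look' with frequency 4.

4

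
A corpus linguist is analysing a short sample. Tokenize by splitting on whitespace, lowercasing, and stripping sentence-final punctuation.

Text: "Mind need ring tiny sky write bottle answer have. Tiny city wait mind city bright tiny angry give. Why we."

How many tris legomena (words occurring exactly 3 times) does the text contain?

Frequencies: tiny:3, mind:2, city:2, need:1, ring:1, sky:1, write:1, bottle:1, answer:1, have:1, wait:1, bright:1, angry:1, give:1, why:1, we:1
Words with frequency 3: tiny

1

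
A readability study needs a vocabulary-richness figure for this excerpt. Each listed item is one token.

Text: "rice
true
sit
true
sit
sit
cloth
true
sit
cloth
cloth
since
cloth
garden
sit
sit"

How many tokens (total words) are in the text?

Tokens: rice, true, sit, true, sit, sit, cloth, true, sit, cloth, cloth, since, cloth, garden, sit, sit
N = 16

16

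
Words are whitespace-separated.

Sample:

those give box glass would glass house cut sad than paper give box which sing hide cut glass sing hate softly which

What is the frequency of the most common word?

3

Frequencies: glass:3, give:2, box:2, cut:2, which:2, sing:2, those:1, would:1, house:1, sad:1, than:1, paper:1, hide:1, hate:1, softly:1
Most common: 'glass' with frequency 3.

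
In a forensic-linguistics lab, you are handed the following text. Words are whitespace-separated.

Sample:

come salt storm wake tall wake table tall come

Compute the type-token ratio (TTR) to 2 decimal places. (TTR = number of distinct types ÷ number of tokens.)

N = 9 tokens, V = 6 types.
TTR = V / N = 6 / 9 = 0.67

0.67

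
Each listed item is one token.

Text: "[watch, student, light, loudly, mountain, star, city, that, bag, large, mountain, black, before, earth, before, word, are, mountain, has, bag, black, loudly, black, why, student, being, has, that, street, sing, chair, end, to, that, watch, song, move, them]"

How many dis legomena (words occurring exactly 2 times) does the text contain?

Frequencies: mountain:3, that:3, black:3, watch:2, student:2, loudly:2, bag:2, before:2, has:2, light:1, star:1, city:1, large:1, earth:1, word:1, are:1, why:1, being:1, street:1, sing:1, … (6 more, each freq 1)
Words with frequency 2: bag, before, has, loudly, student, watch

6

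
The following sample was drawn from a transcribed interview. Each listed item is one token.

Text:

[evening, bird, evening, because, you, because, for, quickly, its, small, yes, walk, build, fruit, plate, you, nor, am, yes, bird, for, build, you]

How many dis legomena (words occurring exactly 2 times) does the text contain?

Frequencies: you:3, evening:2, bird:2, because:2, for:2, yes:2, build:2, quickly:1, its:1, small:1, walk:1, fruit:1, plate:1, nor:1, am:1
Words with frequency 2: because, bird, build, evening, for, yes

6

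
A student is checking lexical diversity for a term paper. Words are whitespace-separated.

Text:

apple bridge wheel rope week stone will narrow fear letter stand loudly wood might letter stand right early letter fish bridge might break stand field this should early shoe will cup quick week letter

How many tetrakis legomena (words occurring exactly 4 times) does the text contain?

1

Frequencies: letter:4, stand:3, bridge:2, week:2, will:2, might:2, early:2, apple:1, wheel:1, rope:1, stone:1, narrow:1, fear:1, loudly:1, wood:1, right:1, fish:1, break:1, field:1, this:1, … (4 more, each freq 1)
Words with frequency 4: letter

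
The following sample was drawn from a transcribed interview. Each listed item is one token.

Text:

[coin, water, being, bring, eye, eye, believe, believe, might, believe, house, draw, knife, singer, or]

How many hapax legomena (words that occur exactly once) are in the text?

Frequencies: believe:3, eye:2, coin:1, water:1, being:1, bring:1, might:1, house:1, draw:1, knife:1, singer:1, or:1
Hapax (freq=1): being, bring, coin, draw, house, knife, might, or, singer, water

10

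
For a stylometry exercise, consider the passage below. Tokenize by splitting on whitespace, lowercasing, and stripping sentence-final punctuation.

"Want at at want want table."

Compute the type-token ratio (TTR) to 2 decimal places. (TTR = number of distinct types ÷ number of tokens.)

N = 6 tokens, V = 3 types.
TTR = V / N = 3 / 6 = 0.50

0.50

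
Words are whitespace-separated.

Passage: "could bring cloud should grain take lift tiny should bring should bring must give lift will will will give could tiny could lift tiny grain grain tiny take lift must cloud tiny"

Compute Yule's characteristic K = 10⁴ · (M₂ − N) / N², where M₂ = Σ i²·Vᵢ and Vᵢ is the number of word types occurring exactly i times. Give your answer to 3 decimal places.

Frequencies: tiny:5, lift:4, could:3, bring:3, should:3, grain:3, will:3, cloud:2, take:2, must:2, give:2
N = 32. Frequency spectrum: V_2=4, V_3=5, V_4=1, V_5=1
M₂ = 2²·4 + 3²·5 + 4²·1 + 5²·1 = 102
K = 10000 × (102 − 32) / 32² = 683.594

683.594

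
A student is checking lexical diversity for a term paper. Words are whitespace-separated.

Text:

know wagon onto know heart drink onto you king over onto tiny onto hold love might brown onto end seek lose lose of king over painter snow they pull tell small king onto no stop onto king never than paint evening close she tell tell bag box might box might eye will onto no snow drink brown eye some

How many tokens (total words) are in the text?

Tokens: know, wagon, onto, know, heart, drink, onto, you, king, over, onto, tiny, onto, hold, love, might, brown, onto, end, seek, lose, lose, of, king, over, painter, snow, they, pull, tell, small, king, onto, no, stop, onto, king, never, than, paint, evening, close, she, tell, tell, bag, box, might, box, might, eye, will, onto, no, snow, drink, brown, eye, some
N = 59

59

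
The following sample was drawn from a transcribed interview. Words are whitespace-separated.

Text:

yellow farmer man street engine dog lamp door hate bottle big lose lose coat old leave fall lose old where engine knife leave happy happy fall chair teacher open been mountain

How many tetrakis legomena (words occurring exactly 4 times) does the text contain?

0

Frequencies: lose:3, engine:2, old:2, leave:2, fall:2, happy:2, yellow:1, farmer:1, man:1, street:1, dog:1, lamp:1, door:1, hate:1, bottle:1, big:1, coat:1, where:1, knife:1, chair:1, … (4 more, each freq 1)
Words with frequency 4: (none)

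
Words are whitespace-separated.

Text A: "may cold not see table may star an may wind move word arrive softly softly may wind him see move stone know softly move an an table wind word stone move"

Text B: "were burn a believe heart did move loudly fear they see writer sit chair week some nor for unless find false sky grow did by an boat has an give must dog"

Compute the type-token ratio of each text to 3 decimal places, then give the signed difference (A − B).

TTR(A) = 15/31 = 0.484
TTR(B) = 30/32 = 0.938
Difference = 0.484 − 0.938 = -0.454

-0.454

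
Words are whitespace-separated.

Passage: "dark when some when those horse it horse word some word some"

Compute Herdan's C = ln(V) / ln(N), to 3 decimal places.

N = 12, V = 7.
ln(V) = 1.945910, ln(N) = 2.484907
C = 1.945910 / 2.484907 = 0.783

0.783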